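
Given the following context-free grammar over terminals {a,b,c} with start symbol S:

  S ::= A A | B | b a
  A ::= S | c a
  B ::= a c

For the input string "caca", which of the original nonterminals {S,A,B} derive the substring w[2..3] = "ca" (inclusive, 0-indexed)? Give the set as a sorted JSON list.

Convert to CNF:
  S -> A A | T0 T1 | T2 T0
  A -> A A | T0 T1 | T1 T0 | T2 T0
  B -> T0 T1
  T0 -> a
  T1 -> c
  T2 -> b

CYK fill — only the sub-triangle for w[2..3]:
  [2..2]={T1}  "c"  orig:{}
  [3..3]={T0}  "a"  orig:{}
  [2..3]={A}  "ca"

Original NTs in T[2,3] deriving "ca": ["A"]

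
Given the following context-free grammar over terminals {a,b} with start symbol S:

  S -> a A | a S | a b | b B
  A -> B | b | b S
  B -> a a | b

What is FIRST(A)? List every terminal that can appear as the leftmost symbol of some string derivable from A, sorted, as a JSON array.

FIRST iteration:
[1]
  A via A→b: +{b}
  B via B→a a: +{a}
  B via B→b: +{b}
  S via S→a A: +{a}
  S via S→b B: +{b}
  FIRST[S]={a,b}  FIRST[A]={b}  FIRST[B]={a,b}
[2]
  A via A→B: +{a}
  FIRST[S]={a,b}  FIRST[A]={a,b}  FIRST[B]={a,b}
[3] — fixpoint
  FIRST[S]={a,b}  FIRST[A]={a,b}  FIRST[B]={a,b}

FIRST(A) = ["a", "b"]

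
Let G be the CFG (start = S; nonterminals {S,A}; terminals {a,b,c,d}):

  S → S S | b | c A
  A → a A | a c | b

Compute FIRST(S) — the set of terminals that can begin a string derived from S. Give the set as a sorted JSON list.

Compute FIRST by fixpoint:
iter 1:
  A via A→a A: +{a}
  A via A→b: +{b}
  S via S→b: +{b}
  S via S→c A: +{c}
  FIRST(S)={b,c}  FIRST(A)={a,b}
iter 2: (no change)
  FIRST(S)={b,c}  FIRST(A)={a,b}

FIRST(S) = ["b", "c"]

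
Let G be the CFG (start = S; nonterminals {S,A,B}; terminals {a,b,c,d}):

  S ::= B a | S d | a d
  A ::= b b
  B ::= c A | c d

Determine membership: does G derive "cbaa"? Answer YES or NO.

Convert to CNF:
  S -> B T3 | S T2 | T3 T2
  A -> T0 T0
  B -> T1 A | T1 T2
  T0 -> b
  T1 -> c
  T2 -> d
  T3 -> a

CYK fill:
  cell(0,0) c: {T1}  orig:{}
  cell(1,1) b: {T0}  orig:{}
  cell(2,2) a: {T3}  orig:{}
  cell(3,3) a: {T3}  orig:{}
  cell(0,1) cb: ∅
  cell(1,2) ba: ∅
  cell(2,3) aa: ∅
  cell(0,2) cba: ∅
  cell(1,3) baa: ∅
  cell(0,3) cbaa: ∅

S ∉ T[0,3] ⇒ NO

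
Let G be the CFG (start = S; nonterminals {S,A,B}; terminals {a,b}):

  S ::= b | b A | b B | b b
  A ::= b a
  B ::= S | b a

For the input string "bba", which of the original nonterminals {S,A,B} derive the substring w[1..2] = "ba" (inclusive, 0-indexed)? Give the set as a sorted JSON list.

CNF form of G:
  S -> T0 A | T0 B | T0 T0 | b
  A -> T0 T1
  B -> T0 A | T0 B | T0 T0 | T0 T1 | b
  T0 -> b
  T1 -> a

CYK fill — only the sub-triangle for w[1..2]:
  cell(1,1) b: {B,S,T0}  orig:{B,S}
  cell(2,2) a: {T1}  orig:{}
  cell(1,2) ba: {A,B}

Original NTs in T[1,2] deriving "ba": ["A", "B"]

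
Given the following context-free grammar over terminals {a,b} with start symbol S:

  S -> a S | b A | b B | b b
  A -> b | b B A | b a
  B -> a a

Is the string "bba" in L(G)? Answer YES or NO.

CNF form of G:
  S -> T0 A | T0 B | T0 T0 | T1 S
  A -> T0 T1 | T0 X2 | b
  B -> T1 T1
  T0 -> b
  T1 -> a
  X2 -> B A

Fill CYK table bottom-up:
  T[0,0] 'b' = {A,T0}  orig:{A}
  T[1,1] 'b' = {A,T0}  orig:{A}
  T[2,2] 'a' = {T1}  orig:{}
  T[0,1] 'bb' = {S}
  T[1,2] 'ba' = {A}
  T[0,2] 'bba' = {S}

S ∈ T[0,2] ⇒ YES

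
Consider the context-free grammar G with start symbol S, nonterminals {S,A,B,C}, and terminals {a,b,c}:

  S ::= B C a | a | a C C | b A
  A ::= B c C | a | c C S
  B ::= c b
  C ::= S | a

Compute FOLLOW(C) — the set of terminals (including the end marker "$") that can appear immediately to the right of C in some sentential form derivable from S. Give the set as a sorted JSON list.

Compute FIRST by fixpoint:
iter 1:
  A via A→a: +{a}
  A via A→c C S: +{c}
  B via B→c b: +{c}
  C via C→a: +{a}
  S via S→B C a: +{c}
  S via S→a: +{a}
  S via S→b A: +{b}
  FIRST(S)={a,b,c}  FIRST(A)={a,c}  FIRST(B)={c}  FIRST(C)={a}
iter 2:
  C via C→S: +{b,c}
  FIRST(S)={a,b,c}  FIRST(A)={a,c}  FIRST(B)={c}  FIRST(C)={a,b,c}
iter 3: — fixpoint
  FIRST(S)={a,b,c}  FIRST(A)={a,c}  FIRST(B)={c}  FIRST(C)={a,b,c}

Compute FOLLOW by fixpoint:
FOLLOW(S) := {$}
iter 1:
  A→B c C: FOLLOW(B) ⊇ FIRST(c) = {c}; new: +{c}
  A→c C S: FOLLOW(C) ⊇ FIRST(S) = {a,b,c}; new: +{a,b,c}
  C→S: FOLLOW(S) ⊇ FOLLOW(C) ⊇ {a,b,c}; new: +{a,b,c}
  S→B C a: FOLLOW(B) ⊇ FIRST(C) = {a,b,c}; new: +{a,b}
  S→a C C: FOLLOW(C) ⊇ FOLLOW(S) ⊇ {$,a,b,c}; new: +{$}
  S→b A: FOLLOW(A) ⊇ FOLLOW(S) ⊇ {$,a,b,c}; new: +{$,a,b,c}
  FOLLOW(S)={$,a,b,c}  FOLLOW(A)={$,a,b,c}  FOLLOW(B)={a,b,c}  FOLLOW(C)={$,a,b,c}
iter 2: (no change)
  FOLLOW(S)={$,a,b,c}  FOLLOW(A)={$,a,b,c}  FOLLOW(B)={a,b,c}  FOLLOW(C)={$,a,b,c}

FOLLOW(C) = ["$", "a", "b", "c"]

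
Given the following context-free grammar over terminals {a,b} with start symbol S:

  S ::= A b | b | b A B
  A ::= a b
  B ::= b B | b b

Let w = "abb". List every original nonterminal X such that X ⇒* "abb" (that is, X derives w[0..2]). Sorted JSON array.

CNF form of G:
  S -> A T1 | T1 X2 | b
  A -> T0 T1
  B -> T1 B | T1 T1
  T0 -> a
  T1 -> b
  X2 -> A B

Fill CYK table bottom-up — only the sub-triangle for w[0..2]:
  [0..0]={T0}  "a"  orig:{}
  [1..1]={S,T1}  "b"  orig:{S}
  [2..2]={S,T1}  "b"  orig:{S}
  [0..1]={A}  "ab"
  [1..2]={B}  "bb"
  [0..2]={S}  "abb"

Original NTs in T[0,2] deriving "abb": ["S"]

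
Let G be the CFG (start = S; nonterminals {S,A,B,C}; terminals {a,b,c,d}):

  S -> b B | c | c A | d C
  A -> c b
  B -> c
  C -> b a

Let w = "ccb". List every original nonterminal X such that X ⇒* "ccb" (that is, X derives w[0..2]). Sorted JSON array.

Convert to CNF:
  S -> T0 A | T1 B | T3 C | c
  A -> T0 T1
  B -> c
  C -> T1 T2
  T0 -> c
  T1 -> b
  T2 -> a
  T3 -> d

CYK table (by increasing span), restricted to cells inside w[0..2]:
  [0..0]={B,S,T0}  "c"  orig:{B,S}
  [1..1]={B,S,T0}  "c"  orig:{B,S}
  [2..2]={T1}  "b"  orig:{}
  [0..1]=∅  "cc"
  [1..2]={A}  "cb"
  [0..2]={S}  "ccb"

Original NTs in T[0,2] deriving "ccb": ["S"]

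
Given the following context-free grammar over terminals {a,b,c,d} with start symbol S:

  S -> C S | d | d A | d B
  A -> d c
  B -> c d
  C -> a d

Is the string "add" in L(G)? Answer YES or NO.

Convert to CNF:
  S -> C S | T0 A | T0 B | d
  A -> T0 T1
  B -> T1 T0
  C -> T2 T0
  T0 -> d
  T1 -> c
  T2 -> a

CYK table (by increasing span):
  T[0,0] 'a' = {T2}  orig:{}
  T[1,1] 'd' = {S,T0}  orig:{S}
  T[2,2] 'd' = {S,T0}  orig:{S}
  T[0,1] 'ad' = {C}
  T[1,2] 'dd' = ∅
  T[0,2] 'add' = {S}

S ∈ T[0,2] ⇒ YES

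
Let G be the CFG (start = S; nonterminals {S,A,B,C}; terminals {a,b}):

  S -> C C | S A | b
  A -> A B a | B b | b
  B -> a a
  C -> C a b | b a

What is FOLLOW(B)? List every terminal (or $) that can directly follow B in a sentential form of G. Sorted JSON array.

Compute FIRST by fixpoint:
[1]
  A via A→b: +{b}
  B via B→a a: +{a}
  C via C→b a: +{b}
  S via S→C C: +{b}
  S: {b}  A: {b}  B: {a}  C: {b}
[2]
  A via A→B b: +{a}
  S: {b}  A: {a,b}  B: {a}  C: {b}
[3] (stable)
  S: {b}  A: {a,b}  B: {a}  C: {b}

FOLLOW sets:
FOLLOW(S) := {$}
pass 1:
  A→A B a: FOLLOW(A) ⊇ FIRST(B) = {a}; new: +{a}
  A→A B a: FOLLOW(B) ⊇ FIRST(a) = {a}; new: +{a}
  A→B b: FOLLOW(B) ⊇ FIRST(b) = {b}; new: +{b}
  C→C a b: FOLLOW(C) ⊇ FIRST(a) = {a}; new: +{a}
  S→C C: FOLLOW(C) ⊇ FIRST(C) = {b}; new: +{b}
  S→C C: FOLLOW(C) ⊇ FOLLOW(S) ⊇ {$}; new: +{$}
  S→S A: FOLLOW(S) ⊇ FIRST(A) = {a,b}; new: +{a,b}
  S→S A: FOLLOW(A) ⊇ FOLLOW(S) ⊇ {$,a,b}; new: +{$,b}
  S: {$,a,b}  A: {$,a,b}  B: {a,b}  C: {$,a,b}
pass 2: (no change)
  S: {$,a,b}  A: {$,a,b}  B: {a,b}  C: {$,a,b}

FOLLOW(B) = ["a", "b"]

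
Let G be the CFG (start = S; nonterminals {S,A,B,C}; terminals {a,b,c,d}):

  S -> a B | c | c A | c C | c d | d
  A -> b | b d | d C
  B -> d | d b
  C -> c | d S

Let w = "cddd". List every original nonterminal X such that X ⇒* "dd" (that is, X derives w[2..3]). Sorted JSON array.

CNF form of G:
  S -> T2 B | T3 A | T3 C | T3 T1 | c | d
  A -> T0 T1 | T1 C | b
  B -> T1 T0 | d
  C -> T1 S | c
  T0 -> b
  T1 -> d
  T2 -> a
  T3 -> c

Fill CYK table bottom-up (cells [i..j] with 2 ≤ i ≤ j ≤ 3 only):
  T[2,2] 'd' = {B,S,T1}  orig:{B,S}
  T[3,3] 'd' = {B,S,T1}  orig:{B,S}
  T[2,3] 'dd' = {C}

Original NTs in T[2,3] deriving "dd": ["C"]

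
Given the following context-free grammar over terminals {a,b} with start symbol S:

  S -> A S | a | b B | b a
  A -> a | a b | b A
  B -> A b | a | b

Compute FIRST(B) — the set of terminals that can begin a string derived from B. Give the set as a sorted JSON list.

Compute FIRST by fixpoint:
[1]
  A via A→a: +{a}
  A via A→b A: +{b}
  B via B→A b: +{a,b}
  S via S→A S: +{a,b}
  S: {a,b}  A: {a,b}  B: {a,b}
[2] done
  S: {a,b}  A: {a,b}  B: {a,b}

FIRST(B) = ["a", "b"]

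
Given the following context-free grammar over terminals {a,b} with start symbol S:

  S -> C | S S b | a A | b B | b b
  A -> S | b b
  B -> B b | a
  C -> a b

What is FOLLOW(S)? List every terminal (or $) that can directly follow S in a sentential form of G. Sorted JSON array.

FIRST sets, iterate to fixpoint:
iter 1:
  A via A→b b: +{b}
  B via B→a: +{a}
  C via C→a b: +{a}
  S via S→C: +{a}
  S via S→b B: +{b}
  FIRST[S]={a,b}  FIRST[A]={b}  FIRST[B]={a}  FIRST[C]={a}
iter 2:
  A via A→S: +{a}
  FIRST[S]={a,b}  FIRST[A]={a,b}  FIRST[B]={a}  FIRST[C]={a}
iter 3: done
  FIRST[S]={a,b}  FIRST[A]={a,b}  FIRST[B]={a}  FIRST[C]={a}

FOLLOW sets:
seed FOLLOW(S) with $
round 1:
  B→B b: FOLLOW(B) ⊇ FIRST(b) = {b}; new: +{b}
  S→C: FOLLOW(C) ⊇ FOLLOW(S) ⊇ {$}; new: +{$}
  S→S S b: FOLLOW(S) ⊇ FIRST(S) = {a,b}; new: +{a,b}
  S→a A: FOLLOW(A) ⊇ FOLLOW(S) ⊇ {$,a,b}; new: +{$,a,b}
  S→b B: FOLLOW(B) ⊇ FOLLOW(S) ⊇ {$,a,b}; new: +{$,a}
  FOLLOW(S)={$,a,b}  FOLLOW(A)={$,a,b}  FOLLOW(B)={$,a,b}  FOLLOW(C)={$}
round 2:
  S→C: FOLLOW(C) ⊇ FOLLOW(S) ⊇ {$,a,b}; new: +{a,b}
  FOLLOW(S)={$,a,b}  FOLLOW(A)={$,a,b}  FOLLOW(B)={$,a,b}  FOLLOW(C)={$,a,b}
round 3: (no change)
  FOLLOW(S)={$,a,b}  FOLLOW(A)={$,a,b}  FOLLOW(B)={$,a,b}  FOLLOW(C)={$,a,b}

FOLLOW(S) = ["$", "a", "b"]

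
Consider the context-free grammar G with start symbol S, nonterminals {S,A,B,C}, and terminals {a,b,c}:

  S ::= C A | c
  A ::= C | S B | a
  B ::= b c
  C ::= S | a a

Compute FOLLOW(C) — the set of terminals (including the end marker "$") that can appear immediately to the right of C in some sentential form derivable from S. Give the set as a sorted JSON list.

FIRST sets, iterate to fixpoint:
round 1:
  A via A→a: +{a}
  B via B→b c: +{b}
  C via C→a a: +{a}
  S via S→C A: +{a}
  S via S→c: +{c}
  FIRST[S]={a,c}  FIRST[A]={a}  FIRST[B]={b}  FIRST[C]={a}
round 2:
  A via A→S B: +{c}
  C via C→S: +{c}
  FIRST[S]={a,c}  FIRST[A]={a,c}  FIRST[B]={b}  FIRST[C]={a,c}
round 3: done
  FIRST[S]={a,c}  FIRST[A]={a,c}  FIRST[B]={b}  FIRST[C]={a,c}

FOLLOW sets:
seed FOLLOW(S) with $
pass 1:
  A→S B: FOLLOW(S) ⊇ FIRST(B) = {b}; new: +{b}
  S→C A: FOLLOW(C) ⊇ FIRST(A) = {a,c}; new: +{a,c}
  S→C A: FOLLOW(A) ⊇ FOLLOW(S) ⊇ {$,b}; new: +{$,b}
  S: {$,b}  A: {$,b}  B: {}  C: {a,c}
pass 2:
  A→C: FOLLOW(C) ⊇ FOLLOW(A) ⊇ {$,b}; new: +{$,b}
  A→S B: FOLLOW(B) ⊇ FOLLOW(A) ⊇ {$,b}; new: +{$,b}
  C→S: FOLLOW(S) ⊇ FOLLOW(C) ⊇ {$,a,b,c}; new: +{a,c}
  S→C A: FOLLOW(A) ⊇ FOLLOW(S) ⊇ {$,a,b,c}; new: +{a,c}
  S: {$,a,b,c}  A: {$,a,b,c}  B: {$,b}  C: {$,a,b,c}
pass 3:
  A→S B: FOLLOW(B) ⊇ FOLLOW(A) ⊇ {$,a,b,c}; new: +{a,c}
  S: {$,a,b,c}  A: {$,a,b,c}  B: {$,a,b,c}  C: {$,a,b,c}
pass 4: (stable)
  S: {$,a,b,c}  A: {$,a,b,c}  B: {$,a,b,c}  C: {$,a,b,c}

FOLLOW(C) = ["$", "a", "b", "c"]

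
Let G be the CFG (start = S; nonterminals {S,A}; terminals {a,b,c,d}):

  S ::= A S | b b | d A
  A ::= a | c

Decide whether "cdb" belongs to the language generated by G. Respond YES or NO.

CNF form of G:
  S -> A S | T0 T0 | T1 A
  A -> a | c
  T0 -> b
  T1 -> d

CYK fill:
  [0..0]={A}  "c"
  [1..1]={T1}  "d"  orig:{}
  [2..2]={T0}  "b"  orig:{}
  [0..1]=∅  "cd"
  [1..2]=∅  "db"
  [0..2]=∅  "cdb"

S ∉ T[0,2] ⇒ NO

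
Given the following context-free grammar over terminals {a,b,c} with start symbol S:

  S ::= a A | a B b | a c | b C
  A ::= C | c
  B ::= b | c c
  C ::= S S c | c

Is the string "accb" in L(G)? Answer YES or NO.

Convert to CNF:
  S -> T1 A | T1 T0 | T1 X5 | T2 C
  A -> S X3 | c
  B -> T0 T0 | b
  C -> S X4 | c
  T0 -> c
  T1 -> a
  T2 -> b
  X3 -> S T0
  X4 -> S T0
  X5 -> B T2

Fill CYK table bottom-up:
  [0..0]={T1}  "a"  orig:{}
  [1..1]={A,C,T0}  "c"  orig:{A,C}
  [2..2]={A,C,T0}  "c"  orig:{A,C}
  [3..3]={B,T2}  "b"  orig:{B}
  [0..1]={S}  "ac"
  [1..2]={B}  "cc"
  [2..3]=∅  "cb"
  [0..2]={X3,X4}  "acc"  orig:{}
  [1..3]={X5}  "ccb"  orig:{}
  [0..3]={S}  "accb"

S ∈ T[0,3] ⇒ YES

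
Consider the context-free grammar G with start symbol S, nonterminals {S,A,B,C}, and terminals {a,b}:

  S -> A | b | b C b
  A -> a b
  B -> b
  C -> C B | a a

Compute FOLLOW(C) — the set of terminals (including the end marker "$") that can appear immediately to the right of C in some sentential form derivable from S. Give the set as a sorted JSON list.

Compute FIRST by fixpoint:
iter 1:
  A via A→a b: +{a}
  B via B→b: +{b}
  C via C→a a: +{a}
  S via S→A: +{a}
  S via S→b: +{b}
  FIRST[S]={a,b}  FIRST[A]={a}  FIRST[B]={b}  FIRST[C]={a}
iter 2: (no change)
  FIRST[S]={a,b}  FIRST[A]={a}  FIRST[B]={b}  FIRST[C]={a}

FOLLOW iteration:
FOLLOW(S) := {$}
[1]
  C→C B: FOLLOW(C) ⊇ FIRST(B) = {b}; new: +{b}
  C→C B: FOLLOW(B) ⊇ FOLLOW(C) ⊇ {b}; new: +{b}
  S→A: FOLLOW(A) ⊇ FOLLOW(S) ⊇ {$}; new: +{$}
  FOLLOW(S)={$}  FOLLOW(A)={$}  FOLLOW(B)={b}  FOLLOW(C)={b}
[2] — fixpoint
  FOLLOW(S)={$}  FOLLOW(A)={$}  FOLLOW(B)={b}  FOLLOW(C)={b}

FOLLOW(C) = ["b"]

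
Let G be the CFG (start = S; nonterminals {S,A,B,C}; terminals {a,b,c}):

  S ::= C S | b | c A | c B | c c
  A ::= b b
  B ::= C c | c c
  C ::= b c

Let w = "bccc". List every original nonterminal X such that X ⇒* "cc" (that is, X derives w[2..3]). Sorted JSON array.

Convert to CNF:
  S -> C S | T1 A | T1 B | T1 T1 | b
  A -> T0 T0
  B -> C T1 | T1 T1
  C -> T0 T1
  T0 -> b
  T1 -> c

Fill CYK table bottom-up, restricted to cells inside w[2..3]:
  T[2,2] 'c' = {T1}  orig:{}
  T[3,3] 'c' = {T1}  orig:{}
  T[2,3] 'cc' = {B,S}

Original NTs in T[2,3] deriving "cc": ["B", "S"]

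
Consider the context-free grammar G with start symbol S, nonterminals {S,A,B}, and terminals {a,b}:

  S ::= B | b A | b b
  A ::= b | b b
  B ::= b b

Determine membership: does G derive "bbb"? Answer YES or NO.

Convert to CNF:
  S -> T0 A | T0 T0
  A -> T0 T0 | b
  B -> T0 T0
  T0 -> b

CYK fill:
  T[0,0] 'b' = {A,T0}  orig:{A}
  T[1,1] 'b' = {A,T0}  orig:{A}
  T[2,2] 'b' = {A,T0}  orig:{A}
  T[0,1] 'bb' = {A,B,S}
  T[1,2] 'bb' = {A,B,S}
  T[0,2] 'bbb' = {S}

S ∈ T[0,2] ⇒ YES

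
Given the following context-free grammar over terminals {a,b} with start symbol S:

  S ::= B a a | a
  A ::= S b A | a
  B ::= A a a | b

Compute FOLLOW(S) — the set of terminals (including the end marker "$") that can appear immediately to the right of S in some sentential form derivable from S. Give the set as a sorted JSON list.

FIRST iteration:
pass 1:
  A via A→a: +{a}
  B via B→A a a: +{a}
  B via B→b: +{b}
  S via S→B a a: +{a,b}
  FIRST(S)={a,b}  FIRST(A)={a}  FIRST(B)={a,b}
pass 2:
  A via A→S b A: +{b}
  FIRST(S)={a,b}  FIRST(A)={a,b}  FIRST(B)={a,b}
pass 3: done
  FIRST(S)={a,b}  FIRST(A)={a,b}  FIRST(B)={a,b}

FOLLOW sets:
initialize: $ ∈ FOLLOW(S)
pass 1:
  A→S b A: FOLLOW(S) ⊇ FIRST(b) = {b}; new: +{b}
  B→A a a: FOLLOW(A) ⊇ FIRST(a) = {a}; new: +{a}
  S→B a a: FOLLOW(B) ⊇ FIRST(a) = {a}; new: +{a}
  S: {$,b}  A: {a}  B: {a}
pass 2: (stable)
  S: {$,b}  A: {a}  B: {a}

FOLLOW(S) = ["$", "b"]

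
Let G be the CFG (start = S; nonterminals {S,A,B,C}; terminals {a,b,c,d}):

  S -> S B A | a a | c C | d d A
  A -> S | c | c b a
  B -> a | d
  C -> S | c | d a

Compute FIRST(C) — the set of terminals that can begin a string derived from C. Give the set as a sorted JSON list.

FIRST iteration:
iter 1:
  A via A→c: +{c}
  B via B→a: +{a}
  B via B→d: +{d}
  C via C→c: +{c}
  C via C→d a: +{d}
  S via S→a a: +{a}
  S via S→c C: +{c}
  S via S→d d A: +{d}
  S: {a,c,d}  A: {c}  B: {a,d}  C: {c,d}
iter 2:
  A via A→S: +{a,d}
  C via C→S: +{a}
  S: {a,c,d}  A: {a,c,d}  B: {a,d}  C: {a,c,d}
iter 3: — fixpoint
  S: {a,c,d}  A: {a,c,d}  B: {a,d}  C: {a,c,d}

FIRST(C) = ["a", "c", "d"]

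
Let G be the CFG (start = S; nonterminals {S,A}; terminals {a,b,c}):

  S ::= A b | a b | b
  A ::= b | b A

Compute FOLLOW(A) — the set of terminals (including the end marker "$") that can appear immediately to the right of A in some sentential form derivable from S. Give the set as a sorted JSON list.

FIRST sets, iterate to fixpoint:
iter 1:
  A via A→b: +{b}
  S via S→A b: +{b}
  S via S→a b: +{a}
  S: {a,b}  A: {b}
iter 2: done
  S: {a,b}  A: {b}

FOLLOW iteration:
initialize: $ ∈ FOLLOW(S)
iter 1:
  S→A b: FOLLOW(A) ⊇ FIRST(b) = {b}; new: +{b}
  S: {$}  A: {b}
iter 2: done
  S: {$}  A: {b}

FOLLOW(A) = ["b"]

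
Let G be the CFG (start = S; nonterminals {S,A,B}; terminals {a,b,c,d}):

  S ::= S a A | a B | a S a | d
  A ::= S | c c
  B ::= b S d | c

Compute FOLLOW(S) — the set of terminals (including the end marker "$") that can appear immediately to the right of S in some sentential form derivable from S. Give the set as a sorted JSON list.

Compute FIRST by fixpoint:
round 1:
  A via A→c c: +{c}
  B via B→b S d: +{b}
  B via B→c: +{c}
  S via S→a B: +{a}
  S via S→d: +{d}
  S: {a,d}  A: {c}  B: {b,c}
round 2:
  A via A→S: +{a,d}
  S: {a,d}  A: {a,c,d}  B: {b,c}
round 3: done
  S: {a,d}  A: {a,c,d}  B: {b,c}

Compute FOLLOW by fixpoint:
FOLLOW(S) := {$}
round 1:
  B→b S d: FOLLOW(S) ⊇ FIRST(d) = {d}; new: +{d}
  S→S a A: FOLLOW(S) ⊇ FIRST(a) = {a}; new: +{a}
  S→S a A: FOLLOW(A) ⊇ FOLLOW(S) ⊇ {$,a,d}; new: +{$,a,d}
  S→a B: FOLLOW(B) ⊇ FOLLOW(S) ⊇ {$,a,d}; new: +{$,a,d}
  S: {$,a,d}  A: {$,a,d}  B: {$,a,d}
round 2: — fixpoint
  S: {$,a,d}  A: {$,a,d}  B: {$,a,d}

FOLLOW(S) = ["$", "a", "d"]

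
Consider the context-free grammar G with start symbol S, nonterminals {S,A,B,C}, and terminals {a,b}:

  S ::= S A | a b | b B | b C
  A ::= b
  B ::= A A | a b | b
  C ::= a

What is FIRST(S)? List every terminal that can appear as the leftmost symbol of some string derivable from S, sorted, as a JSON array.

Compute FIRST by fixpoint:
pass 1:
  A via A→b: +{b}
  B via B→A A: +{b}
  B via B→a b: +{a}
  C via C→a: +{a}
  S via S→a b: +{a}
  S via S→b B: +{b}
  FIRST[S]={a,b}  FIRST[A]={b}  FIRST[B]={a,b}  FIRST[C]={a}
pass 2: — fixpoint
  FIRST[S]={a,b}  FIRST[A]={b}  FIRST[B]={a,b}  FIRST[C]={a}

FIRST(S) = ["a", "b"]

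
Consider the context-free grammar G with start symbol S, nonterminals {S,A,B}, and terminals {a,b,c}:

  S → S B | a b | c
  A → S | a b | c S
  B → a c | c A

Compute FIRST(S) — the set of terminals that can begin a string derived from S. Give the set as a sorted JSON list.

FIRST iteration:
round 1:
  A via A→a b: +{a}
  A via A→c S: +{c}
  B via B→a c: +{a}
  B via B→c A: +{c}
  S via S→a b: +{a}
  S via S→c: +{c}
  S: {a,c}  A: {a,c}  B: {a,c}
round 2: (no change)
  S: {a,c}  A: {a,c}  B: {a,c}

FIRST(S) = ["a", "c"]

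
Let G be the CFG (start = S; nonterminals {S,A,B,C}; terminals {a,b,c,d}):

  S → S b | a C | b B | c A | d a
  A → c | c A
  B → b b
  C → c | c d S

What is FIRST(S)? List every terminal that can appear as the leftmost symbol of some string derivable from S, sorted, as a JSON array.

FIRST iteration:
[1]
  A via A→c: +{c}
  B via B→b b: +{b}
  C via C→c: +{c}
  S via S→a C: +{a}
  S via S→b B: +{b}
  S via S→c A: +{c}
  S via S→d a: +{d}
  S: {a,b,c,d}  A: {c}  B: {b}  C: {c}
[2] (stable)
  S: {a,b,c,d}  A: {c}  B: {b}  C: {c}

FIRST(S) = ["a", "b", "c", "d"]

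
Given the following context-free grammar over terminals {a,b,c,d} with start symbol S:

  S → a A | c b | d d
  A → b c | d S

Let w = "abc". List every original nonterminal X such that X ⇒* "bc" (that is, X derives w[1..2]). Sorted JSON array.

Convert to CNF:
  S -> T1 T0 | T2 T2 | T3 A
  A -> T0 T1 | T2 S
  T0 -> b
  T1 -> c
  T2 -> d
  T3 -> a

CYK fill — only the sub-triangle for w[1..2]:
  T[1,1] 'b' = {T0}  orig:{}
  T[2,2] 'c' = {T1}  orig:{}
  T[1,2] 'bc' = {A}

Original NTs in T[1,2] deriving "bc": ["A"]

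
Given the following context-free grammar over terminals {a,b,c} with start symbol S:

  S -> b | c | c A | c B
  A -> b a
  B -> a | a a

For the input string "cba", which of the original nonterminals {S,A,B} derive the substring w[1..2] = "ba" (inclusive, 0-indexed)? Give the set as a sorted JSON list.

Convert to CNF:
  S -> T2 A | T2 B | b | c
  A -> T0 T1
  B -> T1 T1 | a
  T0 -> b
  T1 -> a
  T2 -> c

Fill CYK table bottom-up (cells [i..j] with 1 ≤ i ≤ j ≤ 2 only):
  T[1,1] 'b' = {S,T0}  orig:{S}
  T[2,2] 'a' = {B,T1}  orig:{B}
  T[1,2] 'ba' = {A}

Original NTs in T[1,2] deriving "ba": ["A"]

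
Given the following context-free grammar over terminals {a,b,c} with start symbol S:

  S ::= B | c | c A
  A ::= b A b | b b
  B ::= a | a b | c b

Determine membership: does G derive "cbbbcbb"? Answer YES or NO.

CNF form of G:
  S -> T1 T0 | T2 A | T2 T0 | a | c
  A -> T0 T0 | T0 X3
  B -> T1 T0 | T2 T0 | a
  T0 -> b
  T1 -> a
  T2 -> c
  X3 -> A T0

CYK table (by increasing span):
  [0..0]={S,T2}  "c"  orig:{S}
  [1..1]={T0}  "b"  orig:{}
  [2..2]={T0}  "b"  orig:{}
  [3..3]={T0}  "b"  orig:{}
  [4..4]={S,T2}  "c"  orig:{S}
  [5..5]={T0}  "b"  orig:{}
  [6..6]={T0}  "b"  orig:{}
  [0..1]={B,S}  "cb"
  [1..2]={A}  "bb"
  [2..3]={A}  "bb"
  [3..4]=∅  "bc"
  [4..5]={B,S}  "cb"
  [5..6]={A}  "bb"
  [0..2]={S}  "cbb"
  [1..3]={X3}  "bbb"  orig:{}
  [2..4]=∅  "bbc"
  [3..5]=∅  "bcb"
  [4..6]={S}  "cbb"
  [0..3]=∅  "cbbb"
  [1..4]=∅  "bbbc"
  [2..5]=∅  "bbcb"
  [3..6]=∅  "bcbb"
  [0..4]=∅  "cbbbc"
  [1..5]=∅  "bbbcb"
  [2..6]=∅  "bbcbb"
  [0..5]=∅  "cbbbcb"
  [1..6]=∅  "bbbcbb"
  [0..6]=∅  "cbbbcbb"

S ∉ T[0,6] ⇒ NO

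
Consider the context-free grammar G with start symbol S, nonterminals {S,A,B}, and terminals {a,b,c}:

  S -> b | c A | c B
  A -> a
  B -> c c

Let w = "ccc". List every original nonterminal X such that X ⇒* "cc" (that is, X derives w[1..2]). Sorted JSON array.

Convert to CNF:
  S -> T0 A | T0 B | b
  A -> a
  B -> T0 T0
  T0 -> c

Fill CYK table bottom-up (cells [i..j] with 1 ≤ i ≤ j ≤ 2 only):
  cell(1,1) c: {T0}  orig:{}
  cell(2,2) c: {T0}  orig:{}
  cell(1,2) cc: {B}

Original NTs in T[1,2] deriving "cc": ["B"]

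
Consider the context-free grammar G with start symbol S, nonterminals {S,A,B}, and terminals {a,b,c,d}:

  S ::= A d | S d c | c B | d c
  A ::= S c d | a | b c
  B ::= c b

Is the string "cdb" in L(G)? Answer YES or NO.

Convert to CNF:
  S -> A T1 | S X4 | T0 B | T1 T0
  A -> S X3 | T2 T0 | a
  B -> T0 T2
  T0 -> c
  T1 -> d
  T2 -> b
  X3 -> T0 T1
  X4 -> T1 T0

Fill CYK table bottom-up:
  cell(0,0) c: {T0}  orig:{}
  cell(1,1) d: {T1}  orig:{}
  cell(2,2) b: {T2}  orig:{}
  cell(0,1) cd: {X3}  orig:{}
  cell(1,2) db: ∅
  cell(0,2) cdb: ∅

S ∉ T[0,2] ⇒ NO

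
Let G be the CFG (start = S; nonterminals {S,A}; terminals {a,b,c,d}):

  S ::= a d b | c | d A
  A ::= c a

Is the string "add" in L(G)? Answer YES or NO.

Convert to CNF:
  S -> T1 X4 | T2 A | c
  A -> T0 T1
  T0 -> c
  T1 -> a
  T2 -> d
  T3 -> b
  X4 -> T2 T3

CYK table (by increasing span):
  [0..0]={T1}  "a"  orig:{}
  [1..1]={T2}  "d"  orig:{}
  [2..2]={T2}  "d"  orig:{}
  [0..1]=∅  "ad"
  [1..2]=∅  "dd"
  [0..2]=∅  "add"

S ∉ T[0,2] ⇒ NO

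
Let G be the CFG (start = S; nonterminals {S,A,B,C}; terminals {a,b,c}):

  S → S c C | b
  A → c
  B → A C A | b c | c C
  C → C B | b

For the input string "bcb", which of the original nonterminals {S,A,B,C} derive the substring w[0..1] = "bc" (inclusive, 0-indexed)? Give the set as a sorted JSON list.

Convert to CNF:
  S -> S X3 | b
  A -> c
  B -> A X2 | T0 T1 | T1 C
  C -> C B | b
  T0 -> b
  T1 -> c
  X2 -> C A
  X3 -> T1 C

Fill CYK table bottom-up, restricted to cells inside w[0..1]:
  cell(0,0) b: {C,S,T0}  orig:{C,S}
  cell(1,1) c: {A,T1}  orig:{A}
  cell(0,1) bc: {B,X2}  orig:{B}

Original NTs in T[0,1] deriving "bc": ["B"]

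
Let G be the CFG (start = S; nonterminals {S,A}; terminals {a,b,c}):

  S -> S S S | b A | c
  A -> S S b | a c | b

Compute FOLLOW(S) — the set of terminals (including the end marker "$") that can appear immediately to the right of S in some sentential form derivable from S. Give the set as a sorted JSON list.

FIRST sets, iterate to fixpoint:
pass 1:
  A via A→a c: +{a}
  A via A→b: +{b}
  S via S→b A: +{b}
  S via S→c: +{c}
  FIRST[S]={b,c}  FIRST[A]={a,b}
pass 2:
  A via A→S S b: +{c}
  FIRST[S]={b,c}  FIRST[A]={a,b,c}
pass 3: done
  FIRST[S]={b,c}  FIRST[A]={a,b,c}

Compute FOLLOW by fixpoint:
seed FOLLOW(S) with $
round 1:
  A→S S b: FOLLOW(S) ⊇ FIRST(S) = {b,c}; new: +{b,c}
  S→b A: FOLLOW(A) ⊇ FOLLOW(S) ⊇ {$,b,c}; new: +{$,b,c}
  FOLLOW(S)={$,b,c}  FOLLOW(A)={$,b,c}
round 2: done
  FOLLOW(S)={$,b,c}  FOLLOW(A)={$,b,c}

FOLLOW(S) = ["$", "b", "c"]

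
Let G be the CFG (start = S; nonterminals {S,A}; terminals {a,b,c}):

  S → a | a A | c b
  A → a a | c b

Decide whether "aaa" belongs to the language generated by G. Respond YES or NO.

Convert to CNF:
  S -> T0 A | T1 T2 | a
  A -> T0 T0 | T1 T2
  T0 -> a
  T1 -> c
  T2 -> b

CYK fill:
  T[0,0] 'a' = {S,T0}  orig:{S}
  T[1,1] 'a' = {S,T0}  orig:{S}
  T[2,2] 'a' = {S,T0}  orig:{S}
  T[0,1] 'aa' = {A}
  T[1,2] 'aa' = {A}
  T[0,2] 'aaa' = {S}

S ∈ T[0,2] ⇒ YES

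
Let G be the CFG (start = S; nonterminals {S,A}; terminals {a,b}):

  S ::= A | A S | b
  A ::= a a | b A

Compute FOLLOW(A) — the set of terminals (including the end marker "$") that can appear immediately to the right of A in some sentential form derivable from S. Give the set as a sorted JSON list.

FIRST sets, iterate to fixpoint:
pass 1:
  A via A→a a: +{a}
  A via A→b A: +{b}
  S via S→A: +{a,b}
  S: {a,b}  A: {a,b}
pass 2: done
  S: {a,b}  A: {a,b}

Compute FOLLOW by fixpoint:
initialize: $ ∈ FOLLOW(S)
iter 1:
  S→A: FOLLOW(A) ⊇ FOLLOW(S) ⊇ {$}; new: +{$}
  S→A S: FOLLOW(A) ⊇ FIRST(S) = {a,b}; new: +{a,b}
  S: {$}  A: {$,a,b}
iter 2: (stable)
  S: {$}  A: {$,a,b}

FOLLOW(A) = ["$", "a", "b"]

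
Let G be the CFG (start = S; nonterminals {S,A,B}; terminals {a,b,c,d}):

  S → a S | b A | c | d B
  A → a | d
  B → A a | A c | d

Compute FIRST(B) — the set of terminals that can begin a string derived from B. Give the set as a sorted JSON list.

Compute FIRST by fixpoint:
iter 1:
  A via A→a: +{a}
  A via A→d: +{d}
  B via B→A a: +{a,d}
  S via S→a S: +{a}
  S via S→b A: +{b}
  S via S→c: +{c}
  S via S→d B: +{d}
  FIRST(S)={a,b,c,d}  FIRST(A)={a,d}  FIRST(B)={a,d}
iter 2: (no change)
  FIRST(S)={a,b,c,d}  FIRST(A)={a,d}  FIRST(B)={a,d}

FIRST(B) = ["a", "d"]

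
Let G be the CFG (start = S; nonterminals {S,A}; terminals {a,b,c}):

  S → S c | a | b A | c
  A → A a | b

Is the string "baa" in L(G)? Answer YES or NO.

CNF form of G:
  S -> S T1 | T2 A | a | c
  A -> A T0 | b
  T0 -> a
  T1 -> c
  T2 -> b

CYK table (by increasing span):
  T[0,0] 'b' = {A,T2}  orig:{A}
  T[1,1] 'a' = {S,T0}  orig:{S}
  T[2,2] 'a' = {S,T0}  orig:{S}
  T[0,1] 'ba' = {A}
  T[1,2] 'aa' = ∅
  T[0,2] 'baa' = {A}

S ∉ T[0,2] ⇒ NO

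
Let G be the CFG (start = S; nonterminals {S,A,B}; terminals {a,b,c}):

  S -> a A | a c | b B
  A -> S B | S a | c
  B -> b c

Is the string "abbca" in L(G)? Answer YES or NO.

CNF form of G:
  S -> T0 A | T0 T2 | T1 B
  A -> S B | S T0 | c
  B -> T1 T2
  T0 -> a
  T1 -> b
  T2 -> c

Fill CYK table bottom-up:
  [0..0]={T0}  "a"  orig:{}
  [1..1]={T1}  "b"  orig:{}
  [2..2]={T1}  "b"  orig:{}
  [3..3]={A,T2}  "c"  orig:{A}
  [4..4]={T0}  "a"  orig:{}
  [0..1]=∅  "ab"
  [1..2]=∅  "bb"
  [2..3]={B}  "bc"
  [3..4]=∅  "ca"
  [0..2]=∅  "abb"
  [1..3]={S}  "bbc"
  [2..4]=∅  "bca"
  [0..3]=∅  "abbc"
  [1..4]={A}  "bbca"
  [0..4]={S}  "abbca"

S ∈ T[0,4] ⇒ YES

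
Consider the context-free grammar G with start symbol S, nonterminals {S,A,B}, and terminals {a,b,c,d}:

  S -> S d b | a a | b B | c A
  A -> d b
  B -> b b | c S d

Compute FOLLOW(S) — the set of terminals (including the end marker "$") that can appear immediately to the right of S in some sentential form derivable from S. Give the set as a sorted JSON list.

Compute FIRST by fixpoint:
pass 1:
  A via A→d b: +{d}
  B via B→b b: +{b}
  B via B→c S d: +{c}
  S via S→a a: +{a}
  S via S→b B: +{b}
  S via S→c A: +{c}
  FIRST[S]={a,b,c}  FIRST[A]={d}  FIRST[B]={b,c}
pass 2: (no change)
  FIRST[S]={a,b,c}  FIRST[A]={d}  FIRST[B]={b,c}

FOLLOW sets:
seed FOLLOW(S) with $
round 1:
  B→c S d: FOLLOW(S) ⊇ FIRST(d) = {d}; new: +{d}
  S→b B: FOLLOW(B) ⊇ FOLLOW(S) ⊇ {$,d}; new: +{$,d}
  S→c A: FOLLOW(A) ⊇ FOLLOW(S) ⊇ {$,d}; new: +{$,d}
  S: {$,d}  A: {$,d}  B: {$,d}
round 2: — fixpoint
  S: {$,d}  A: {$,d}  B: {$,d}

FOLLOW(S) = ["$", "d"]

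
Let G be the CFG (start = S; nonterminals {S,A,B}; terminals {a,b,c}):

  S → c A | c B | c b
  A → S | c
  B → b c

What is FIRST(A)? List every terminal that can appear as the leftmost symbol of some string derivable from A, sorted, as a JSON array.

FIRST iteration:
iter 1:
  A via A→c: +{c}
  B via B→b c: +{b}
  S via S→c A: +{c}
  S: {c}  A: {c}  B: {b}
iter 2: (no change)
  S: {c}  A: {c}  B: {b}

FIRST(A) = ["c"]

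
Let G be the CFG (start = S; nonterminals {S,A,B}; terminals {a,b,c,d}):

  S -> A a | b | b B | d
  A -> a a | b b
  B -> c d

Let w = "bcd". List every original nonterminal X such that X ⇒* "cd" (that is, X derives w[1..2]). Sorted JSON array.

CNF form of G:
  S -> A T0 | T1 B | b | d
  A -> T0 T0 | T1 T1
  B -> T2 T3
  T0 -> a
  T1 -> b
  T2 -> c
  T3 -> d

CYK table (by increasing span), restricted to cells inside w[1..2]:
  [1..1]={T2}  "c"  orig:{}
  [2..2]={S,T3}  "d"  orig:{S}
  [1..2]={B}  "cd"

Original NTs in T[1,2] deriving "cd": ["B"]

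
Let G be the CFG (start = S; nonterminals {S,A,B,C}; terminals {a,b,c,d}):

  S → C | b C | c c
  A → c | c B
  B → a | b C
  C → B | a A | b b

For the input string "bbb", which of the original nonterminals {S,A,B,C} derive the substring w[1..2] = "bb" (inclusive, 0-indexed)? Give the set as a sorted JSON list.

Convert to CNF:
  S -> T0 T0 | T1 C | T1 T1 | T2 A | a
  A -> T0 B | c
  B -> T1 C | a
  C -> T1 C | T1 T1 | T2 A | a
  T0 -> c
  T1 -> b
  T2 -> a

CYK table (by increasing span), restricted to cells inside w[1..2]:
  cell(1,1) b: {T1}  orig:{}
  cell(2,2) b: {T1}  orig:{}
  cell(1,2) bb: {C,S}

Original NTs in T[1,2] deriving "bb": ["C", "S"]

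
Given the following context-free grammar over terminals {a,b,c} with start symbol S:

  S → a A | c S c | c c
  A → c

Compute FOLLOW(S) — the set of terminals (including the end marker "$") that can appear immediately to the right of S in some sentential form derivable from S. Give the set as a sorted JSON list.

FIRST sets, iterate to fixpoint:
pass 1:
  A via A→c: +{c}
  S via S→a A: +{a}
  S via S→c S c: +{c}
  FIRST(S)={a,c}  FIRST(A)={c}
pass 2: (no change)
  FIRST(S)={a,c}  FIRST(A)={c}

FOLLOW iteration:
initialize: $ ∈ FOLLOW(S)
round 1:
  S→a A: FOLLOW(A) ⊇ FOLLOW(S) ⊇ {$}; new: +{$}
  S→c S c: FOLLOW(S) ⊇ FIRST(c) = {c}; new: +{c}
  S: {$,c}  A: {$}
round 2:
  S→a A: FOLLOW(A) ⊇ FOLLOW(S) ⊇ {$,c}; new: +{c}
  S: {$,c}  A: {$,c}
round 3: (stable)
  S: {$,c}  A: {$,c}

FOLLOW(S) = ["$", "c"]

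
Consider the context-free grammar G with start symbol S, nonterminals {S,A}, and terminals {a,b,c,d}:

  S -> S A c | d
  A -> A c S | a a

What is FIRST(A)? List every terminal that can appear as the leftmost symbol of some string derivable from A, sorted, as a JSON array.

Compute FIRST by fixpoint:
pass 1:
  A via A→a a: +{a}
  S via S→d: +{d}
  FIRST(S)={d}  FIRST(A)={a}
pass 2: done
  FIRST(S)={d}  FIRST(A)={a}

FIRST(A) = ["a"]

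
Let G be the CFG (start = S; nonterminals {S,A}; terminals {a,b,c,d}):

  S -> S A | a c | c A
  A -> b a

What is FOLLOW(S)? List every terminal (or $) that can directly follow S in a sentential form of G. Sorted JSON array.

FIRST iteration:
pass 1:
  A via A→b a: +{b}
  S via S→a c: +{a}
  S via S→c A: +{c}
  FIRST(S)={a,c}  FIRST(A)={b}
pass 2: (no change)
  FIRST(S)={a,c}  FIRST(A)={b}

Compute FOLLOW by fixpoint:
initialize: $ ∈ FOLLOW(S)
[1]
  S→S A: FOLLOW(S) ⊇ FIRST(A) = {b}; new: +{b}
  S→S A: FOLLOW(A) ⊇ FOLLOW(S) ⊇ {$,b}; new: +{$,b}
  S: {$,b}  A: {$,b}
[2] (stable)
  S: {$,b}  A: {$,b}

FOLLOW(S) = ["$", "b"]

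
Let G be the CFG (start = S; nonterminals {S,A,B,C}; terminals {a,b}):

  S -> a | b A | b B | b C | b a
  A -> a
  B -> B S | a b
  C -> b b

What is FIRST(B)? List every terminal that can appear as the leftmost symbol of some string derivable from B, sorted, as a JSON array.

Compute FIRST by fixpoint:
[1]
  A via A→a: +{a}
  B via B→a b: +{a}
  C via C→b b: +{b}
  S via S→a: +{a}
  S via S→b A: +{b}
  FIRST(S)={a,b}  FIRST(A)={a}  FIRST(B)={a}  FIRST(C)={b}
[2] — fixpoint
  FIRST(S)={a,b}  FIRST(A)={a}  FIRST(B)={a}  FIRST(C)={b}

FIRST(B) = ["a"]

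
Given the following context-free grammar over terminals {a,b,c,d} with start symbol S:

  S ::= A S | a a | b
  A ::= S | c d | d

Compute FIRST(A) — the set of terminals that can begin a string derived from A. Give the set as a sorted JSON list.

FIRST sets, iterate to fixpoint:
pass 1:
  A via A→c d: +{c}
  A via A→d: +{d}
  S via S→A S: +{c,d}
  S via S→a a: +{a}
  S via S→b: +{b}
  S: {a,b,c,d}  A: {c,d}
pass 2:
  A via A→S: +{a,b}
  S: {a,b,c,d}  A: {a,b,c,d}
pass 3: — fixpoint
  S: {a,b,c,d}  A: {a,b,c,d}

FIRST(A) = ["a", "b", "c", "d"]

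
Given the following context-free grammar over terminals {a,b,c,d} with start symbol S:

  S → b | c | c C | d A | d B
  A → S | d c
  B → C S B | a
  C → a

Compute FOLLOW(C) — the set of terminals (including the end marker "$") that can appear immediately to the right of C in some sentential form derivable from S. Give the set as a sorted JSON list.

FIRST sets, iterate to fixpoint:
pass 1:
  A via A→d c: +{d}
  B via B→a: +{a}
  C via C→a: +{a}
  S via S→b: +{b}
  S via S→c: +{c}
  S via S→d A: +{d}
  S: {b,c,d}  A: {d}  B: {a}  C: {a}
pass 2:
  A via A→S: +{b,c}
  S: {b,c,d}  A: {b,c,d}  B: {a}  C: {a}
pass 3: — fixpoint
  S: {b,c,d}  A: {b,c,d}  B: {a}  C: {a}

Compute FOLLOW by fixpoint:
seed FOLLOW(S) with $
round 1:
  B→C S B: FOLLOW(C) ⊇ FIRST(S) = {b,c,d}; new: +{b,c,d}
  B→C S B: FOLLOW(S) ⊇ FIRST(B) = {a}; new: +{a}
  S→c C: FOLLOW(C) ⊇ FOLLOW(S) ⊇ {$,a}; new: +{$,a}
  S→d A: FOLLOW(A) ⊇ FOLLOW(S) ⊇ {$,a}; new: +{$,a}
  S→d B: FOLLOW(B) ⊇ FOLLOW(S) ⊇ {$,a}; new: +{$,a}
  S: {$,a}  A: {$,a}  B: {$,a}  C: {$,a,b,c,d}
round 2: (stable)
  S: {$,a}  A: {$,a}  B: {$,a}  C: {$,a,b,c,d}

FOLLOW(C) = ["$", "a", "b", "c", "d"]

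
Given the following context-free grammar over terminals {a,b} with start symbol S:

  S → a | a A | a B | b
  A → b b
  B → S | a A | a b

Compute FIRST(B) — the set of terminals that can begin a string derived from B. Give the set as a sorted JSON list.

FIRST sets, iterate to fixpoint:
[1]
  A via A→b b: +{b}
  B via B→a A: +{a}
  S via S→a: +{a}
  S via S→b: +{b}
  FIRST(S)={a,b}  FIRST(A)={b}  FIRST(B)={a}
[2]
  B via B→S: +{b}
  FIRST(S)={a,b}  FIRST(A)={b}  FIRST(B)={a,b}
[3] (no change)
  FIRST(S)={a,b}  FIRST(A)={b}  FIRST(B)={a,b}

FIRST(B) = ["a", "b"]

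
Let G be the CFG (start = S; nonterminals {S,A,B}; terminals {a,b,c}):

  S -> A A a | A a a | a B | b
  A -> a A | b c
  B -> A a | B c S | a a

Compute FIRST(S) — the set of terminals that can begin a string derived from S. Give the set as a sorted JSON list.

FIRST iteration:
iter 1:
  A via A→a A: +{a}
  A via A→b c: +{b}
  B via B→A a: +{a,b}
  S via S→A A a: +{a,b}
  S: {a,b}  A: {a,b}  B: {a,b}
iter 2: (stable)
  S: {a,b}  A: {a,b}  B: {a,b}

FIRST(S) = ["a", "b"]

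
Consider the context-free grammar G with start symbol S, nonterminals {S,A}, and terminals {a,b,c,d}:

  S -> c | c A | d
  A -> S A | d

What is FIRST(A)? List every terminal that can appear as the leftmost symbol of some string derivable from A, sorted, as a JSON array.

FIRST iteration:
round 1:
  A via A→d: +{d}
  S via S→c: +{c}
  S via S→d: +{d}
  FIRST[S]={c,d}  FIRST[A]={d}
round 2:
  A via A→S A: +{c}
  FIRST[S]={c,d}  FIRST[A]={c,d}
round 3: — fixpoint
  FIRST[S]={c,d}  FIRST[A]={c,d}

FIRST(A) = ["c", "d"]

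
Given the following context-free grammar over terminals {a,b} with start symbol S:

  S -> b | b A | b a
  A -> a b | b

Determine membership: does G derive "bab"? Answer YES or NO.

Convert to CNF:
  S -> T1 A | T1 T0 | b
  A -> T0 T1 | b
  T0 -> a
  T1 -> b

Fill CYK table bottom-up:
  [0..0]={A,S,T1}  "b"  orig:{A,S}
  [1..1]={T0}  "a"  orig:{}
  [2..2]={A,S,T1}  "b"  orig:{A,S}
  [0..1]={S}  "ba"
  [1..2]={A}  "ab"
  [0..2]={S}  "bab"

S ∈ T[0,2] ⇒ YES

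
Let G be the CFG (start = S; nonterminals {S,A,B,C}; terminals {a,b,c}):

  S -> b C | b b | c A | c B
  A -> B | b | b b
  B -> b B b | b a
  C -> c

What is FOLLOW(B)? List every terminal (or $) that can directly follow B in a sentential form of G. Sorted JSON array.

FIRST iteration:
pass 1:
  A via A→b: +{b}
  B via B→b B b: +{b}
  C via C→c: +{c}
  S via S→b C: +{b}
  S via S→c A: +{c}
  S: {b,c}  A: {b}  B: {b}  C: {c}
pass 2: — fixpoint
  S: {b,c}  A: {b}  B: {b}  C: {c}

Compute FOLLOW by fixpoint:
FOLLOW(S) := {$}
[1]
  B→b B b: FOLLOW(B) ⊇ FIRST(b) = {b}; new: +{b}
  S→b C: FOLLOW(C) ⊇ FOLLOW(S) ⊇ {$}; new: +{$}
  S→c A: FOLLOW(A) ⊇ FOLLOW(S) ⊇ {$}; new: +{$}
  S→c B: FOLLOW(B) ⊇ FOLLOW(S) ⊇ {$}; new: +{$}
  FOLLOW(S)={$}  FOLLOW(A)={$}  FOLLOW(B)={$,b}  FOLLOW(C)={$}
[2] done
  FOLLOW(S)={$}  FOLLOW(A)={$}  FOLLOW(B)={$,b}  FOLLOW(C)={$}

FOLLOW(B) = ["$", "b"]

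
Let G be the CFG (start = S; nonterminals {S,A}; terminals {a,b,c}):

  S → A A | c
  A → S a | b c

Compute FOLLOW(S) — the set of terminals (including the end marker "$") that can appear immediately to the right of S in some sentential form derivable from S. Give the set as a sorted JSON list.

FIRST iteration:
pass 1:
  A via A→b c: +{b}
  S via S→A A: +{b}
  S via S→c: +{c}
  S: {b,c}  A: {b}
pass 2:
  A via A→S a: +{c}
  S: {b,c}  A: {b,c}
pass 3: (stable)
  S: {b,c}  A: {b,c}

Compute FOLLOW by fixpoint:
initialize: $ ∈ FOLLOW(S)
iter 1:
  A→S a: FOLLOW(S) ⊇ FIRST(a) = {a}; new: +{a}
  S→A A: FOLLOW(A) ⊇ FIRST(A) = {b,c}; new: +{b,c}
  S→A A: FOLLOW(A) ⊇ FOLLOW(S) ⊇ {$,a}; new: +{$,a}
  FOLLOW(S)={$,a}  FOLLOW(A)={$,a,b,c}
iter 2: — fixpoint
  FOLLOW(S)={$,a}  FOLLOW(A)={$,a,b,c}

FOLLOW(S) = ["$", "a"]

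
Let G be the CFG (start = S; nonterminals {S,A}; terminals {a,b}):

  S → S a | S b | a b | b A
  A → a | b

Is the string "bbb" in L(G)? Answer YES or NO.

CNF form of G:
  S -> S T0 | S T1 | T0 T1 | T1 A
  A -> a | b
  T0 -> a
  T1 -> b

CYK fill:
  cell(0,0) b: {A,T1}  orig:{A}
  cell(1,1) b: {A,T1}  orig:{A}
  cell(2,2) b: {A,T1}  orig:{A}
  cell(0,1) bb: {S}
  cell(1,2) bb: {S}
  cell(0,2) bbb: {S}

S ∈ T[0,2] ⇒ YES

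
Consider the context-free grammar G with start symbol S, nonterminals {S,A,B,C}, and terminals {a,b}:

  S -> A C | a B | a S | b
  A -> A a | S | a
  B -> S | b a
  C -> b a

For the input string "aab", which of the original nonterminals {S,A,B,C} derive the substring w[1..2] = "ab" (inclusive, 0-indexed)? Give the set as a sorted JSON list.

CNF form of G:
  S -> A C | T0 B | T0 S | b
  A -> A C | A T0 | T0 B | T0 S | a | b
  B -> A C | T0 B | T0 S | T1 T0 | b
  C -> T1 T0
  T0 -> a
  T1 -> b

Fill CYK table bottom-up — only the sub-triangle for w[1..2]:
  cell(1,1) a: {A,T0}  orig:{A}
  cell(2,2) b: {A,B,S,T1}  orig:{A,B,S}
  cell(1,2) ab: {A,B,S}

Original NTs in T[1,2] deriving "ab": ["A", "B", "S"]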